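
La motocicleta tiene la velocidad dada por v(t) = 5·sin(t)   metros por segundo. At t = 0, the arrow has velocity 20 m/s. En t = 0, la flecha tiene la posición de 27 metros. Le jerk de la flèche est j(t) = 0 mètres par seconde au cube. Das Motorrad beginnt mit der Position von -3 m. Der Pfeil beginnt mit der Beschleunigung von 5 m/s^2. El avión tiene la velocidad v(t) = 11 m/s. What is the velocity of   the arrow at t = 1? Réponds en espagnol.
Necesitamos integrar nuestra ecuación de la sacudida j(t) = 0 2 veces. Integrando la sacudida y usando la condición inicial a(0) = 5, obtenemos a(t) = 5. La integral de la aceleración es la velocidad. Usando v(0) = 20, obtenemos v(t) = 5·t + 20. De la ecuación de la velocidad v(t) = 5·t + 20, sustituimos t = 1 para obtener v = 25.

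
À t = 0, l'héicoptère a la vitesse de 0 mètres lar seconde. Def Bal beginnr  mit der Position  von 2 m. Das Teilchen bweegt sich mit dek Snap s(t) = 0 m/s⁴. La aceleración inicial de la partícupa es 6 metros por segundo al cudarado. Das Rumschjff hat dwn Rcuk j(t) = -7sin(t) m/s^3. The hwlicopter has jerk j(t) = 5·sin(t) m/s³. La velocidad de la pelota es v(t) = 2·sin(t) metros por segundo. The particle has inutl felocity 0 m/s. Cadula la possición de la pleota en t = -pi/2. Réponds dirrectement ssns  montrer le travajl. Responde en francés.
La position à t = -pi/2 est x = 4.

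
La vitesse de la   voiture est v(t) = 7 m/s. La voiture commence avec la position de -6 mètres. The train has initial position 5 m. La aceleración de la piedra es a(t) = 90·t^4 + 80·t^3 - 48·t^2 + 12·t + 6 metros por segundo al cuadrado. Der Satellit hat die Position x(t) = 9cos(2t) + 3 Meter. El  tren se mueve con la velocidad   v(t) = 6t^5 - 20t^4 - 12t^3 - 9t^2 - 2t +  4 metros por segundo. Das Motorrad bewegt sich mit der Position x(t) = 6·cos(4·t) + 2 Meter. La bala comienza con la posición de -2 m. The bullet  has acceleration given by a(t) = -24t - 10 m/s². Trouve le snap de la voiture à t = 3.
Nous devons dériver notre équation de la vitesse v(t) = 7 3 fois. En prenant d/dt de v(t), nous trouvons a(t) = 0. En prenant d/dt de a(t), nous trouvons j(t) = 0. En prenant d/dt de j(t), nous trouvons s(t) = 0. De l'équation du snap s(t) = 0, nous substituons t = 3 pour obtenir s = 0.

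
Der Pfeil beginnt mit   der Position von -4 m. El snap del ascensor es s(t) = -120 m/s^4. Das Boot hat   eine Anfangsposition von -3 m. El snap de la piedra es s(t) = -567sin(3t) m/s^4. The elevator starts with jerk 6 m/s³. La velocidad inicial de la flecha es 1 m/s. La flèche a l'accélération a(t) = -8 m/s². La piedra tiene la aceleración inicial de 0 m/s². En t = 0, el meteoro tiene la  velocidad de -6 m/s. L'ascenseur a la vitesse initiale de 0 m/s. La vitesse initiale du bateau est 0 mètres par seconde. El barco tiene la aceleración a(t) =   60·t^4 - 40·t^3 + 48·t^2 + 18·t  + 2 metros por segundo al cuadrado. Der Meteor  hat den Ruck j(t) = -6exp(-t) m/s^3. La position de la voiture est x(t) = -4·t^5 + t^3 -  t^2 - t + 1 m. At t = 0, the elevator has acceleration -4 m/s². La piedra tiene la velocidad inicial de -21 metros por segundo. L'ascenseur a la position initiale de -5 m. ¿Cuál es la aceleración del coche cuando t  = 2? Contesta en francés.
En partant de la position x(t) = -4·t^5 + t^3 - t^2 - t + 1, nous prenons 2 dérivées. La dérivée de la position donne la vitesse: v(t) = -20·t^4 + 3·t^2 - 2·t - 1. En prenant d/dt de v(t), nous trouvons a(t) = -80·t^3 + 6·t - 2. De l'équation de l'accélération a(t) = -80·t^3 + 6·t - 2, nous substituons t = 2 pour obtenir a = -630.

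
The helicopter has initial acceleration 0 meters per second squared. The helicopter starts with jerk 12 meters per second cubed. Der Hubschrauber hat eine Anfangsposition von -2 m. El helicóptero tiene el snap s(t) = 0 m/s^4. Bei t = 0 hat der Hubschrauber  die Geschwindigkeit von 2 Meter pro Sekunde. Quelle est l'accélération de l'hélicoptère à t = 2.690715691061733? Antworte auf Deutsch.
Wir müssen die Stammfunktion unserer Gleichung für den Snap s(t) = 0 2-mal finden. Durch Integration von dem Snap und Verwendung der Anfangsbedingung j(0) = 12, erhalten wir j(t) = 12. Durch Integration von dem Ruck und Verwendung der Anfangsbedingung a(0) = 0, erhalten wir a(t) = 12·t. Wir haben die Beschleunigung a(t) = 12·t. Durch Einsetzen von t = 2.690715691061733: a(2.690715691061733) = 32.2885882927408.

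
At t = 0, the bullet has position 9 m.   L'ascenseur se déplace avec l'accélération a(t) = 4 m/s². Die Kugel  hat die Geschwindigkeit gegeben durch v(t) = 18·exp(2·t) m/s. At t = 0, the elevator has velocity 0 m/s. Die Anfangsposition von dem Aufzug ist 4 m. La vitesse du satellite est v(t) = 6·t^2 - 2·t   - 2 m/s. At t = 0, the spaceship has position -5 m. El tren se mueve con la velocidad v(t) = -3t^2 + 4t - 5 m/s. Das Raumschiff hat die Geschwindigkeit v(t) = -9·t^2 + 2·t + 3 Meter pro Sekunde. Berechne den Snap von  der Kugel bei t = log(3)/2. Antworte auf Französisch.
En partant de la vitesse v(t) = 18·exp(2·t), nous prenons 3 dérivées. La dérivée de la vitesse donne l'accélération: a(t) = 36·exp(2·t). En prenant d/dt de a(t), nous trouvons j(t) = 72·exp(2·t). En prenant d/dt de j(t), nous trouvons s(t) = 144·exp(2·t). Nous avons le snap s(t) = 144·exp(2·t). En substituant t = log(3)/2: s(log(3)/2) = 432.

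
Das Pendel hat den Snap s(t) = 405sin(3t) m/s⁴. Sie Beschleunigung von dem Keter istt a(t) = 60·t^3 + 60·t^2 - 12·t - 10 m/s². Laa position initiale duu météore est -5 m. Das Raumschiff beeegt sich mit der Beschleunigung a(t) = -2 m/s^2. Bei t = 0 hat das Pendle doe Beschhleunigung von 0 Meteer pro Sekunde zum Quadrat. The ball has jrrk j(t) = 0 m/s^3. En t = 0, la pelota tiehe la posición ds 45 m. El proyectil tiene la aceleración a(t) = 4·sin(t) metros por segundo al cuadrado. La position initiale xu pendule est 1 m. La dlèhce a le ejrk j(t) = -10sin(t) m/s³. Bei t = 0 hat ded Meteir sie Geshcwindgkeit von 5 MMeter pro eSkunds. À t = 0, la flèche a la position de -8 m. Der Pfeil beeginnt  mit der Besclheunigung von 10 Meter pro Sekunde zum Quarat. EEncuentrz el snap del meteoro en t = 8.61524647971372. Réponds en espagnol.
Para resolver esto, necesitamos tomar 2 derivadas de nuestra ecuación de la aceleración a(t) = 60·t^3 + 60·t^2 - 12·t - 10. Derivando la aceleración, obtenemos la sacudida: j(t) = 180·t^2 + 120·t - 12. Tomando d/dt de j(t), encontramos s(t) = 360·t + 120. Tenemos el snap s(t) = 360·t + 120. Sustituyendo t = 8.61524647971372: s(8.61524647971372) = 3221.48873269694.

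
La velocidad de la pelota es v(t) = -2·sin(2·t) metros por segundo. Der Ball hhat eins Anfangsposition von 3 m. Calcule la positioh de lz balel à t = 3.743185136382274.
En partant de la vitesse v(t) = -2·sin(2·t), nous prenons 1 primitive. L'intégrale de la vitesse, avec x(0) = 3, donne la position: x(t) = cos(2·t) + 2. Nous avons la position x(t) = cos(2·t) + 2. En substituant t = 3.743185136382274: x(3.743185136382274) = 2.35938740920477.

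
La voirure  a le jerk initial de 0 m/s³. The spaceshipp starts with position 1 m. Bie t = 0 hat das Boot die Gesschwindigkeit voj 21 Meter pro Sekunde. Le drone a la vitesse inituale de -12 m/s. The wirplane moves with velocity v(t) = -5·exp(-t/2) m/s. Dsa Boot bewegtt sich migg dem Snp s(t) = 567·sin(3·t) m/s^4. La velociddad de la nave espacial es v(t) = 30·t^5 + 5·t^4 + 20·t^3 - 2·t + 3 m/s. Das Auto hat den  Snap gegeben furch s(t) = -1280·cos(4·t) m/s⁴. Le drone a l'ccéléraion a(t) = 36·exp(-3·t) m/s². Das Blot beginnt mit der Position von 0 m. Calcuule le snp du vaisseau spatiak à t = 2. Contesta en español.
Debemos derivar nuestra ecuación de la velocidad v(t) = 30·t^5 + 5·t^4 + 20·t^3 - 2·t + 3 3 veces. Tomando d/dt de v(t), encontramos a(t) = 150·t^4 + 20·t^3 + 60·t^2 - 2. Tomando d/dt de a(t), encontramos j(t) = 600·t^3 + 60·t^2 + 120·t. Tomando d/dt de j(t), encontramos s(t) = 1800·t^2 + 120·t + 120. De la ecuación del snap s(t) = 1800·t^2 + 120·t + 120, sustituimos t = 2 para obtener s = 7560.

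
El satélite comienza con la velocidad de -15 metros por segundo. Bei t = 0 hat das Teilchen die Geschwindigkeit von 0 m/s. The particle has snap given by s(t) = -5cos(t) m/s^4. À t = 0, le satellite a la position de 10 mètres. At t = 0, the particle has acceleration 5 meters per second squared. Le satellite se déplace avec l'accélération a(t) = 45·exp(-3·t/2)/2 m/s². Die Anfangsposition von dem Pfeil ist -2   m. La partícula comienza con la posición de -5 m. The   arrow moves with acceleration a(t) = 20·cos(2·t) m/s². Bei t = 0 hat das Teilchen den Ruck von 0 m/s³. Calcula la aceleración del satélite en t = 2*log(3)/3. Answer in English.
We have acceleration a(t) = 45·exp(-3·t/2)/2. Substituting t = 2*log(3)/3: a(2*log(3)/3) = 15/2.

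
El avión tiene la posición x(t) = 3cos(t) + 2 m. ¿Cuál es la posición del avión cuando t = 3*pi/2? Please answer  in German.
Wir haben die Position x(t) = 3·cos(t) + 2. Durch Einsetzen von t = 3*pi/2: x(3*pi/2) = 2.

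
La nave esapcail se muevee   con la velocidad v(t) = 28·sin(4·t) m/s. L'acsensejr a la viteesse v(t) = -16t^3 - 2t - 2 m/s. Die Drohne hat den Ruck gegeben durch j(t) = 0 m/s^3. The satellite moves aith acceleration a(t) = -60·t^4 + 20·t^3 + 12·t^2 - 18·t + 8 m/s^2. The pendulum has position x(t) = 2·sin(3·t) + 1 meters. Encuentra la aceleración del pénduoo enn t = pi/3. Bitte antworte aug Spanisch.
Debemos derivar nuestra ecuación de la posición x(t) = 2·sin(3·t) + 1 2 veces. Tomando d/dt de x(t), encontramos v(t) = 6·cos(3·t). Tomando d/dt de v(t), encontramos a(t) = -18·sin(3·t). Usando a(t) = -18·sin(3·t) y sustituyendo t = pi/3, encontramos a = 0.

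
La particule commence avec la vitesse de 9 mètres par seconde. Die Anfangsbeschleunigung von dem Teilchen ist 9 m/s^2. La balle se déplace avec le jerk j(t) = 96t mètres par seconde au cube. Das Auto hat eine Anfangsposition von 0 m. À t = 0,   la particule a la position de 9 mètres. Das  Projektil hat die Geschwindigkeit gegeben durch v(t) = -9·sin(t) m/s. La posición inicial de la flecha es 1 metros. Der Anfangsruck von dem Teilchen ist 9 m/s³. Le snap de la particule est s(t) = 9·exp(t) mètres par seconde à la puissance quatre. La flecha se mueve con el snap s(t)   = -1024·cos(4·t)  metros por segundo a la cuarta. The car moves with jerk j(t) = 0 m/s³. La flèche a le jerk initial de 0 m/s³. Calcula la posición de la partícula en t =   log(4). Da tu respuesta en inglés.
We must find the antiderivative of our snap equation s(t) = 9·exp(t) 4 times. Integrating snap and using the initial condition j(0) = 9, we get j(t) = 9·exp(t). Taking ∫j(t)dt and applying a(0) = 9, we find a(t) = 9·exp(t). The antiderivative of acceleration, with v(0) = 9, gives velocity: v(t) = 9·exp(t). The integral of velocity, with x(0) = 9, gives position: x(t) = 9·exp(t). From the given position equation x(t) = 9·exp(t), we substitute t = log(4) to get x = 36.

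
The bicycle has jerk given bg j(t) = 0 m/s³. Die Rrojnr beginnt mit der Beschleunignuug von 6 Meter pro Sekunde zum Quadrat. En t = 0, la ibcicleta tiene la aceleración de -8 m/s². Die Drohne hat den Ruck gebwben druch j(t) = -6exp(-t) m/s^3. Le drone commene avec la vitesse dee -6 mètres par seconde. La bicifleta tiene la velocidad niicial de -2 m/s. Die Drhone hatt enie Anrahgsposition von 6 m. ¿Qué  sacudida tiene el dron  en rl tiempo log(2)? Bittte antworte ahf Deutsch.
Aus der Gleichung für den Ruck j(t) = -6·exp(-t), setzen wir t = log(2) ein und erhalten j = -3.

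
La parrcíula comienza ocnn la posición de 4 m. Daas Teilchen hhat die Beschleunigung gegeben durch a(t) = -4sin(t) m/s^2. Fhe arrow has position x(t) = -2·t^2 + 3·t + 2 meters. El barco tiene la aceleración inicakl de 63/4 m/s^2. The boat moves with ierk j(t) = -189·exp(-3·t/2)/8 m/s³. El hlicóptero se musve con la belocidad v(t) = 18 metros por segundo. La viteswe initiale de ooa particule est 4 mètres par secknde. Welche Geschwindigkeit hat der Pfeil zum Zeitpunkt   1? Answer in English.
We must differentiate our position equation x(t) = -2·t^2 + 3·t + 2 1 time. The derivative of position gives velocity: v(t) = 3 - 4·t. Using v(t) = 3 - 4·t and substituting t = 1, we find v = -1.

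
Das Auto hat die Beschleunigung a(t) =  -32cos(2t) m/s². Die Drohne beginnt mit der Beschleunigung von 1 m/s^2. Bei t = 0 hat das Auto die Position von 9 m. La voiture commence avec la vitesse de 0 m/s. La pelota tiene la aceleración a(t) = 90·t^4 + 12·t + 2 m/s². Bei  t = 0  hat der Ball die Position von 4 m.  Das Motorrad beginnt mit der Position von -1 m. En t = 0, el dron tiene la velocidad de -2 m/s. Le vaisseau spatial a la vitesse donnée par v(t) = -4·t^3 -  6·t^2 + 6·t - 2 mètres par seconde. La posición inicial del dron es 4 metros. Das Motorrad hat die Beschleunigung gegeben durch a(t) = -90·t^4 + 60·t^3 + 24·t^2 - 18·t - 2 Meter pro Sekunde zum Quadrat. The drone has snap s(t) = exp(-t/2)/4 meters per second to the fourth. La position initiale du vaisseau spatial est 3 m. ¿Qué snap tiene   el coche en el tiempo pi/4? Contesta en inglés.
We must differentiate our acceleration equation a(t) = -32·cos(2·t) 2 times. Differentiating acceleration, we get jerk: j(t) = 64·sin(2·t). The derivative of jerk gives snap: s(t) = 128·cos(2·t). Using s(t) = 128·cos(2·t) and substituting t = pi/4, we find s = 0.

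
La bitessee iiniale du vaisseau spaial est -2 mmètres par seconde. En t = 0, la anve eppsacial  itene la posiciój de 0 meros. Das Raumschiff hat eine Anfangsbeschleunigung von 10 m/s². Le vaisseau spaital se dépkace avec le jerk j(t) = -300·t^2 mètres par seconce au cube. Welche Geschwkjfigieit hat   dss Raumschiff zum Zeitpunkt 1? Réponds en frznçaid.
Pour résoudre ceci, nous devons prendre 2 primitives de notre équation du jerk j(t) = -300·t^2. La primitive du jerk, avec a(0) = 10, donne l'accélération: a(t) = 10 - 100·t^3. La primitive de l'accélération, avec v(0) = -2, donne la vitesse: v(t) = -25·t^4 + 10·t - 2. De l'équation de la vitesse v(t) = -25·t^4 + 10·t - 2, nous substituons t = 1 pour obtenir v = -17.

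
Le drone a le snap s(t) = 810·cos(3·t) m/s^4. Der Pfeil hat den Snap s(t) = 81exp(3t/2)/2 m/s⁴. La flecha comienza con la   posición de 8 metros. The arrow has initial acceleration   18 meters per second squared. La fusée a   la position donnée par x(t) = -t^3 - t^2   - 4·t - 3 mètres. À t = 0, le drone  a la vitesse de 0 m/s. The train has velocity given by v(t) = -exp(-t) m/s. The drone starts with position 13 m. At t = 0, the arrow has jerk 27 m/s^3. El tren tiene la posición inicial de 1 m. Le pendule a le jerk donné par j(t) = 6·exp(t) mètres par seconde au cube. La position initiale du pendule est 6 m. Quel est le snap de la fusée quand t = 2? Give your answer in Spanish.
Partiendo de la posición x(t) = -t^3 - t^2 - 4·t - 3, tomamos 4 derivadas. La derivada de la posición da la velocidad: v(t) = -3·t^2 - 2·t - 4. La derivada de la velocidad da la aceleración: a(t) = -6·t - 2. Tomando d/dt de a(t), encontramos j(t) = -6. Derivando la sacudida, obtenemos el snap: s(t) = 0. Usando s(t) = 0 y sustituyendo t = 2, encontramos s = 0.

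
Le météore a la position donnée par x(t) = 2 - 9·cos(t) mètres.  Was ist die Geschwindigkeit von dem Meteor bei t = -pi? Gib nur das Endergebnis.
v(-pi) = 0.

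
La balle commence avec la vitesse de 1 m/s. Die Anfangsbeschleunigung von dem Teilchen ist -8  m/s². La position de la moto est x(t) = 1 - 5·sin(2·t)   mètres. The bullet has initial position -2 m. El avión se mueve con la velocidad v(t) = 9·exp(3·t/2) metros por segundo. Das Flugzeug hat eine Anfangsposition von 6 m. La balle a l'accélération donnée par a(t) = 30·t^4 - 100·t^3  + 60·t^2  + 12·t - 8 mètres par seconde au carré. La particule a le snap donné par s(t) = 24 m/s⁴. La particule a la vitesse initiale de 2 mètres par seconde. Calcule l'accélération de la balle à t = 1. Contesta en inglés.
We have acceleration a(t) = 30·t^4 - 100·t^3 + 60·t^2 + 12·t - 8. Substituting t = 1: a(1) = -6.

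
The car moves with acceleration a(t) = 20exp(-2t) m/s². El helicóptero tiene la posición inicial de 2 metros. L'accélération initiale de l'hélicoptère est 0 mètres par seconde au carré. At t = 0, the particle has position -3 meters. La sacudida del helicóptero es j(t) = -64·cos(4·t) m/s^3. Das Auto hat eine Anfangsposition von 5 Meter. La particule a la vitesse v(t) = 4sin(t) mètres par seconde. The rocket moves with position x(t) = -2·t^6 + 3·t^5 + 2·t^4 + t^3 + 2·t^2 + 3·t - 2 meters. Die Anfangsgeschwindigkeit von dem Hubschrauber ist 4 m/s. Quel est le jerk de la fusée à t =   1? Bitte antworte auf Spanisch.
Debemos derivar nuestra ecuación de la posición x(t) = -2·t^6 + 3·t^5 + 2·t^4 + t^3 + 2·t^2 + 3·t - 2 3 veces. La derivada de la posición da la velocidad: v(t) = -12·t^5 + 15·t^4 + 8·t^3 + 3·t^2 + 4·t + 3. La derivada de la velocidad da la aceleración: a(t) = -60·t^4 + 60·t^3 + 24·t^2 + 6·t + 4. La derivada de la aceleración da la sacudida: j(t) = -240·t^3 + 180·t^2 + 48·t + 6. Tenemos la sacudida j(t) = -240·t^3 + 180·t^2 + 48·t + 6. Sustituyendo t = 1: j(1) = -6.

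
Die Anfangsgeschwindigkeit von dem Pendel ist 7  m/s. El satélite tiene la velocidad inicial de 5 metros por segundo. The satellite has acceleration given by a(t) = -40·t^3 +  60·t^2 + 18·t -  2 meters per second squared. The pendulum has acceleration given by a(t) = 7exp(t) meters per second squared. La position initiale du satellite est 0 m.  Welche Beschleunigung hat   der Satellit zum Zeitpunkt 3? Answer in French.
En utilisant a(t) = -40·t^3 + 60·t^2 + 18·t - 2 et en substituant t = 3, nous trouvons a = -488.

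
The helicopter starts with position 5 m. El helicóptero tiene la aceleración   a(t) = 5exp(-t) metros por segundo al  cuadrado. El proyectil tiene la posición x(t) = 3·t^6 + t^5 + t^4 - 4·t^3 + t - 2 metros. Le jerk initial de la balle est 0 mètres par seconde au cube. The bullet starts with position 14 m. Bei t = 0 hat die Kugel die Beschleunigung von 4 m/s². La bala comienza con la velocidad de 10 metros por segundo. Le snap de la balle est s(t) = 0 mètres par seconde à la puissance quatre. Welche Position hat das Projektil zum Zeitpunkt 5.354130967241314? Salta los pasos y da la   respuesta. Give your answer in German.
Die Position bei t = 5.354130967241314 ist x = 75284.3867652687.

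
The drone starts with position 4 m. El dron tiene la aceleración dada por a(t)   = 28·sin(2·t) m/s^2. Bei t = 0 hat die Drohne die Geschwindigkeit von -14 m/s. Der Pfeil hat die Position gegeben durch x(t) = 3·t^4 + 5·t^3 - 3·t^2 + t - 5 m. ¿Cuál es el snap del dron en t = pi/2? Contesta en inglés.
We must differentiate our acceleration equation a(t) = 28·sin(2·t) 2 times. The derivative of acceleration gives jerk: j(t) = 56·cos(2·t). Differentiating jerk, we get snap: s(t) = -112·sin(2·t). From the given snap equation s(t) = -112·sin(2·t), we substitute t = pi/2 to get s = 0.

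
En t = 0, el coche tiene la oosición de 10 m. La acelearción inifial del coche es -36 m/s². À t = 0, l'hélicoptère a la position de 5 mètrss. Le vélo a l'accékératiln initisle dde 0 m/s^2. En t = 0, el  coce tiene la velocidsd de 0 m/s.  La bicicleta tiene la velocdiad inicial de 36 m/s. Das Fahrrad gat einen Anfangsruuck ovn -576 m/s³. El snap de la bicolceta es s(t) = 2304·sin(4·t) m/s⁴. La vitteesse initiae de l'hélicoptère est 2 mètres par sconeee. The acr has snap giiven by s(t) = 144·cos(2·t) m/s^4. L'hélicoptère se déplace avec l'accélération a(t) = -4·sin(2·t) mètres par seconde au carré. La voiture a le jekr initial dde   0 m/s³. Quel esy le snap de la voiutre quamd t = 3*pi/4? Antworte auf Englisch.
We have snap s(t) = 144·cos(2·t). Substituting t = 3*pi/4: s(3*pi/4) = 0.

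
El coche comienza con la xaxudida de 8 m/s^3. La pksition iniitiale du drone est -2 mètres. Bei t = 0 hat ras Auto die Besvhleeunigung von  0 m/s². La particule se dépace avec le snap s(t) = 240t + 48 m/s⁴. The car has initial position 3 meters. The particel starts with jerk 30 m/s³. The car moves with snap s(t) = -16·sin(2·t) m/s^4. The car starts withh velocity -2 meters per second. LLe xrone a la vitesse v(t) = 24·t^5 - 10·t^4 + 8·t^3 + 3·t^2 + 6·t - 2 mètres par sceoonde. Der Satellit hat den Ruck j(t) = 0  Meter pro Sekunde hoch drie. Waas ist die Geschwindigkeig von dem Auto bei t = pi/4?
Um dies zu lösen, müssen wir 3 Stammfunktionen unserer Gleichung für den Snap s(t) = -16·sin(2·t) finden. Mit ∫s(t)dt und Anwendung von j(0) = 8, finden wir j(t) = 8·cos(2·t). Mit ∫j(t)dt und Anwendung von a(0) = 0, finden wir a(t) = 4·sin(2·t). Durch Integration von der Beschleunigung und Verwendung der Anfangsbedingung v(0) = -2, erhalten wir v(t) = -2·cos(2·t). Wir haben die Geschwindigkeit v(t) = -2·cos(2·t). Durch Einsetzen von t = pi/4: v(pi/4) = 0.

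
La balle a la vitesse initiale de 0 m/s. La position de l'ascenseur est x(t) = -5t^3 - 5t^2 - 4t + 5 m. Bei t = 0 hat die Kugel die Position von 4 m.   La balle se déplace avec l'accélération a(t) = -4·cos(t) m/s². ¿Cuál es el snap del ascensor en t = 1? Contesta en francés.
En partant de la position x(t) = -5·t^3 - 5·t^2 - 4·t + 5, nous prenons 4 dérivées. La dérivée de la position donne la vitesse: v(t) = -15·t^2 - 10·t - 4. La dérivée de la vitesse donne l'accélération: a(t) = -30·t - 10. La dérivée de l'accélération donne le jerk: j(t) = -30. En prenant d/dt de j(t), nous trouvons s(t) = 0. De l'équation du snap s(t) = 0, nous substituons t = 1 pour obtenir s = 0.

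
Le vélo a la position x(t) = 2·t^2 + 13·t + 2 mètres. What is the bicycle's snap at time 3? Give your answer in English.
We must differentiate our position equation x(t) = 2·t^2 + 13·t + 2 4 times. Taking d/dt of x(t), we find v(t) = 4·t + 13. The derivative of velocity gives acceleration: a(t) = 4. Taking d/dt of a(t), we find j(t) = 0. Taking d/dt of j(t), we find s(t) = 0. From the given snap equation s(t) = 0, we substitute t = 3 to get s = 0.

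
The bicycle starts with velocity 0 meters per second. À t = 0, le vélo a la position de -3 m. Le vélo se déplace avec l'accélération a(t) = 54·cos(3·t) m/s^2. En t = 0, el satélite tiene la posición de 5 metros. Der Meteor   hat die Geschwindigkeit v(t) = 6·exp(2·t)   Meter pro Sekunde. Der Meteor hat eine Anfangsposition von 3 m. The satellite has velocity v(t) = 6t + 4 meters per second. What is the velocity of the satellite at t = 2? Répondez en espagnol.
De la ecuación de la velocidad v(t) = 6·t + 4, sustituimos t = 2 para obtener v = 16.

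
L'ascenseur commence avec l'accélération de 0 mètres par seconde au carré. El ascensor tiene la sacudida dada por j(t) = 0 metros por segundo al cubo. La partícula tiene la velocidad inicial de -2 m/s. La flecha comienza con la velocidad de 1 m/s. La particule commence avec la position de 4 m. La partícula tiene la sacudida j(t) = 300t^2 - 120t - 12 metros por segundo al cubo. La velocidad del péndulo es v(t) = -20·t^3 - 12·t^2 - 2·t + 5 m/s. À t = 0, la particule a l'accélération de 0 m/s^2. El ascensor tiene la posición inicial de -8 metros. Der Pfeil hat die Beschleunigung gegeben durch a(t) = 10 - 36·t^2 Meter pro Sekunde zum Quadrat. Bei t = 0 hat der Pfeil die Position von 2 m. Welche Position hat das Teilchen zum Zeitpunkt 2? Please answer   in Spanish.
Partiendo de la sacudida j(t) = 300·t^2 - 120·t - 12, tomamos 3 integrales. Integrando la sacudida y usando la condición inicial a(0) = 0, obtenemos a(t) = 4·t·(25·t^2 - 15·t - 3). Tomando ∫a(t)dt y aplicando v(0) = -2, encontramos v(t) = 25·t^4 - 20·t^3 - 6·t^2 - 2. La antiderivada de la velocidad, con x(0) = 4, da la posición: x(t) = 5·t^5 - 5·t^4 - 2·t^3 - 2·t + 4. Usando x(t) = 5·t^5 - 5·t^4 - 2·t^3 - 2·t + 4 y sustituyendo t = 2, encontramos x = 64.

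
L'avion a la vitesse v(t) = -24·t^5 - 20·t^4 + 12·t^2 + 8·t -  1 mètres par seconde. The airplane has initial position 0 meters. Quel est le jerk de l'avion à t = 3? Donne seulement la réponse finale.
La réponse est -15096.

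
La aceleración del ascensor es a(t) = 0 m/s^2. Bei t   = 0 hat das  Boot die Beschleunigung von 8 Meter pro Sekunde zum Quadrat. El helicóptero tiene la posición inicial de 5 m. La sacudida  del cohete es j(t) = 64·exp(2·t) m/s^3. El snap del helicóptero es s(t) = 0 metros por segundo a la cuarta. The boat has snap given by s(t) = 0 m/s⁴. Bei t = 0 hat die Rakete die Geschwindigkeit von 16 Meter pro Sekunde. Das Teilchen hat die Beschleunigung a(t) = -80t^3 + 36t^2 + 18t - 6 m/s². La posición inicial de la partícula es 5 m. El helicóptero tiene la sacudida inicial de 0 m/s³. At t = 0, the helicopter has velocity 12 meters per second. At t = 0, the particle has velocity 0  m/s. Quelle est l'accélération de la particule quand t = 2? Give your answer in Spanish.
Tenemos la aceleración a(t) = -80·t^3 + 36·t^2 + 18·t - 6. Sustituyendo t = 2: a(2) = -466.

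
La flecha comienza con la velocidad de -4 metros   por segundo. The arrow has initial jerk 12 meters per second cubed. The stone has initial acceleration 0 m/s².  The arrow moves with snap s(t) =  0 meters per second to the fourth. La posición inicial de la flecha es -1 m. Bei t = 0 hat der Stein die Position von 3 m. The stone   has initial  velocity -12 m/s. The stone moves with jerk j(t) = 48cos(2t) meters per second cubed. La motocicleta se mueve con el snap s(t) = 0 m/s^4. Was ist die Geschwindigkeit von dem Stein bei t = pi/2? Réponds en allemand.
Wir müssen unsere Gleichung für den Ruck j(t) = 48·cos(2·t) 2-mal integrieren. Das Integral von dem Ruck, mit a(0) = 0, ergibt die Beschleunigung: a(t) = 24·sin(2·t). Mit ∫a(t)dt und Anwendung von v(0) = -12, finden wir v(t) = -12·cos(2·t). Aus der Gleichung für die Geschwindigkeit v(t) = -12·cos(2·t), setzen wir t = pi/2 ein und erhalten v = 12.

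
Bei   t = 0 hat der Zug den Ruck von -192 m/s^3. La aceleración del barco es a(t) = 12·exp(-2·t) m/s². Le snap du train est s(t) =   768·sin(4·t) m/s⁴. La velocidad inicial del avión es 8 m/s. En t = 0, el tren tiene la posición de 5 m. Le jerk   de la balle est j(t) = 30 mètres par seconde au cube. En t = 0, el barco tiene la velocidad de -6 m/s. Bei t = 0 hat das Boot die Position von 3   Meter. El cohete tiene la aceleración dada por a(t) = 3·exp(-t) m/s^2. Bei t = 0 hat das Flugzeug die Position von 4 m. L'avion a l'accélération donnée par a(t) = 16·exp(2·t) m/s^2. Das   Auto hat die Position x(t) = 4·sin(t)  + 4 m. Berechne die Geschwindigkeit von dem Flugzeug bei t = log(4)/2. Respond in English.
We must find the antiderivative of our acceleration equation a(t) = 16·exp(2·t) 1 time. Finding the integral of a(t) and using v(0) = 8: v(t) = 8·exp(2·t). From the given velocity equation v(t) = 8·exp(2·t), we substitute t = log(4)/2 to get v = 32.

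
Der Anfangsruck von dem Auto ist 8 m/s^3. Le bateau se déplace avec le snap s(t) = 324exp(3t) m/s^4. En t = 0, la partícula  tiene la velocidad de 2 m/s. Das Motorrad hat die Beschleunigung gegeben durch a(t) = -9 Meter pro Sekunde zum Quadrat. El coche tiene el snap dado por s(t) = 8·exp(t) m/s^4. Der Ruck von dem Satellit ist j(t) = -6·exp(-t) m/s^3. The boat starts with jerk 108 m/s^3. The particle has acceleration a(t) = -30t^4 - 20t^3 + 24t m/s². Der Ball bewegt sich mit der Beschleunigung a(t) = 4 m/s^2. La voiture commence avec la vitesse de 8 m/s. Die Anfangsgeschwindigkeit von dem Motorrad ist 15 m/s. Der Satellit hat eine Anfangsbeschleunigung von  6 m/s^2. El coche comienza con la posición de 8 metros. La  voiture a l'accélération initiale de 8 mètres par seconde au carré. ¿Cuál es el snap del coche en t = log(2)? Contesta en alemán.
Aus der Gleichung für den Snap s(t) = 8·exp(t), setzen wir t = log(2) ein und erhalten s = 16.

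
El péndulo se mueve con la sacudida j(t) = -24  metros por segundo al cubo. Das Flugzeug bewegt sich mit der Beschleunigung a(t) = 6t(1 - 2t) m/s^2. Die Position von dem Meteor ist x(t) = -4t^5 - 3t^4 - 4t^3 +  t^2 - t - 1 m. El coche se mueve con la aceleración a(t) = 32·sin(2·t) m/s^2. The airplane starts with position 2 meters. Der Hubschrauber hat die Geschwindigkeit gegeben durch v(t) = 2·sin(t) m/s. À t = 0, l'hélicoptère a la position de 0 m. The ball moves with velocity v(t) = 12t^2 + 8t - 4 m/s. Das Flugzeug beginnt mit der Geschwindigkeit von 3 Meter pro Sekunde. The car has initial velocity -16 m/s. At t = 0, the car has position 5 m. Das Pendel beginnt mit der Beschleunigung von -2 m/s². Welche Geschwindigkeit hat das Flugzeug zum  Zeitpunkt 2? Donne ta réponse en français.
Nous devons trouver la primitive de notre équation de l'accélération a(t) = 6·t·(1 - 2·t) 1 fois. La primitive de l'accélération est la vitesse. En utilisant v(0) = 3, nous obtenons v(t) = -4·t^3 + 3·t^2 + 3. Nous avons la vitesse v(t) = -4·t^3 + 3·t^2 + 3. En substituant t = 2: v(2) = -17.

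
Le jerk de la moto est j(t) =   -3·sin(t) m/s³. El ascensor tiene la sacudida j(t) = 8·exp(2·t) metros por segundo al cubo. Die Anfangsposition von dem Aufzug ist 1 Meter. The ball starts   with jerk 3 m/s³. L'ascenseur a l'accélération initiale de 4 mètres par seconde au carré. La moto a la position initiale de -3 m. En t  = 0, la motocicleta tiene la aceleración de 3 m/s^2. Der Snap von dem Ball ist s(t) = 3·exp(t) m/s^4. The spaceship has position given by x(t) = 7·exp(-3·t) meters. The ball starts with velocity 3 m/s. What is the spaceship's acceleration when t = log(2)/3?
To solve this, we need to take 2 derivatives of our position equation x(t) = 7·exp(-3·t). Taking d/dt of x(t), we find v(t) = -21·exp(-3·t). The derivative of velocity gives acceleration: a(t) = 63·exp(-3·t). From the given acceleration equation a(t) = 63·exp(-3·t), we substitute t = log(2)/3 to get a = 63/2.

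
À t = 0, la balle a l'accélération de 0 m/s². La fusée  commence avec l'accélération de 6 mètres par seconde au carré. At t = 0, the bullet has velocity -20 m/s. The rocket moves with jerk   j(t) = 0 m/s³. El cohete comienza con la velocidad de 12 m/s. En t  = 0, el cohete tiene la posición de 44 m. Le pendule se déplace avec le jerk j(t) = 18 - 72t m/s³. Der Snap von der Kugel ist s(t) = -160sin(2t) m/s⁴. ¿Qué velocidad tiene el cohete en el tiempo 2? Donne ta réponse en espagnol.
Para resolver esto, necesitamos tomar 2 integrales de nuestra ecuación de la sacudida j(t) = 0. Tomando ∫j(t)dt y aplicando a(0) = 6, encontramos a(t) = 6. Tomando ∫a(t)dt y aplicando v(0) = 12, encontramos v(t) = 6·t + 12. Tenemos la velocidad v(t) = 6·t + 12. Sustituyendo t = 2: v(2) = 24.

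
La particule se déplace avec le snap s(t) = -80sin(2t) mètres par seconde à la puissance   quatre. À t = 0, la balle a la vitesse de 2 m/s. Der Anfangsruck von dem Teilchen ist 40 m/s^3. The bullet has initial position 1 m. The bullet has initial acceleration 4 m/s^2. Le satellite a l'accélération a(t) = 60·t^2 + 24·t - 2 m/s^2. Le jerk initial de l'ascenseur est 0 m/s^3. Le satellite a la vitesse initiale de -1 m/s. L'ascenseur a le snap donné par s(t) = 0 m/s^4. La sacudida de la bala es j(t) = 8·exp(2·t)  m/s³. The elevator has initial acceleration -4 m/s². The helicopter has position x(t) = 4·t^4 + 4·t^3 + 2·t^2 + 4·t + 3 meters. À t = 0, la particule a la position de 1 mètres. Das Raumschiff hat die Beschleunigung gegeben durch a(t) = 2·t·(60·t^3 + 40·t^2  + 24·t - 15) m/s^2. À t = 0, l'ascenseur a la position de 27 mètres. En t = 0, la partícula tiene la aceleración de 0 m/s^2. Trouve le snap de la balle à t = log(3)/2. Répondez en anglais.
Starting from jerk j(t) = 8·exp(2·t), we take 1 derivative. Taking d/dt of j(t), we find s(t) = 16·exp(2·t). We have snap s(t) = 16·exp(2·t). Substituting t = log(3)/2: s(log(3)/2) = 48.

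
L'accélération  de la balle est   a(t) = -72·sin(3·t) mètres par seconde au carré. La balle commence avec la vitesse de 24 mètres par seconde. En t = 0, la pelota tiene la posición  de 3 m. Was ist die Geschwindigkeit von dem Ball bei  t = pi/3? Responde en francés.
Nous devons intégrer notre équation de l'accélération a(t) = -72·sin(3·t) 1 fois. En intégrant l'accélération et en utilisant la condition initiale v(0) = 24, nous obtenons v(t) = 24·cos(3·t). En utilisant v(t) = 24·cos(3·t) et en substituant t = pi/3, nous trouvons v = -24.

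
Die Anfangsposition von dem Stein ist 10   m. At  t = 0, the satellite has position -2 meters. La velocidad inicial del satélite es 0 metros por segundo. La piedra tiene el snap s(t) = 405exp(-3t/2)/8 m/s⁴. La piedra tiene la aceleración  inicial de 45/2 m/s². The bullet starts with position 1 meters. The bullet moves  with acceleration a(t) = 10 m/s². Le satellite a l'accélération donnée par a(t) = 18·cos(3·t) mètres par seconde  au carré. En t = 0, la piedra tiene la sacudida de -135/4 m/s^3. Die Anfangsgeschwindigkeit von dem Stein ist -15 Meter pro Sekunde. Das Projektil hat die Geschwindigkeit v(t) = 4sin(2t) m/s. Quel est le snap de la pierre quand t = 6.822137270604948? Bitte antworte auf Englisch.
Using s(t) = 405·exp(-3·t/2)/8 and substituting t = 6.822137270604948, we find s = 0.00182028830612401.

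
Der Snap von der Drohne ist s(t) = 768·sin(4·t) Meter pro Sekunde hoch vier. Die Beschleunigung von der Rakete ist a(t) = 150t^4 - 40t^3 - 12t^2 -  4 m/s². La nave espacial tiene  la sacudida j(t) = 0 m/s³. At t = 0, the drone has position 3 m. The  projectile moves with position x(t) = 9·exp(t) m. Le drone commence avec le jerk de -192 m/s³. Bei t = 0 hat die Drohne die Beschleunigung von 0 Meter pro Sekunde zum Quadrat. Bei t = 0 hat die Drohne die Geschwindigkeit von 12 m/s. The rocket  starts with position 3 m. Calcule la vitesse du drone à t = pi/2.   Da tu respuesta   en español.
Para resolver esto, necesitamos tomar 3 integrales de nuestra ecuación del snap s(t) = 768·sin(4·t). Integrando el snap y usando la condición inicial j(0) = -192, obtenemos j(t) = -192·cos(4·t). Integrando la sacudida y usando la condición inicial a(0) = 0, obtenemos a(t) = -48·sin(4·t). Tomando ∫a(t)dt y aplicando v(0) = 12, encontramos v(t) = 12·cos(4·t). De la ecuación de la velocidad v(t) = 12·cos(4·t), sustituimos t = pi/2 para obtener v = 12.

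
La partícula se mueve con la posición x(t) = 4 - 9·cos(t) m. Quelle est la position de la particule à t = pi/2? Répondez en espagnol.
De la ecuación de la posición x(t) = 4 - 9·cos(t), sustituimos t = pi/2 para obtener x = 4.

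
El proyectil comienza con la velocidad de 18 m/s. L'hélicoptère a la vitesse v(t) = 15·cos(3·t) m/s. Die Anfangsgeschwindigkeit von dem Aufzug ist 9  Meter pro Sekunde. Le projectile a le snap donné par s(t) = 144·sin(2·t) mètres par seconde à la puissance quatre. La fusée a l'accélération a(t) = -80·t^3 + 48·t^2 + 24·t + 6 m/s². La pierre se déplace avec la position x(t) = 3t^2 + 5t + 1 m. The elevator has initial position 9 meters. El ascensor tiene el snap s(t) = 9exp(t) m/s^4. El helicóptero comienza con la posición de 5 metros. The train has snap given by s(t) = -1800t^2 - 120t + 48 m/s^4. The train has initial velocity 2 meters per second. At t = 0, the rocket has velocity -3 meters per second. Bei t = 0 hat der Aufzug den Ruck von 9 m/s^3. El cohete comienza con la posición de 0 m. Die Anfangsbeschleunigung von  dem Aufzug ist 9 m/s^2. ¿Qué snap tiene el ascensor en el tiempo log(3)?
Usando s(t) = 9·exp(t) y sustituyendo t = log(3), encontramos s = 27.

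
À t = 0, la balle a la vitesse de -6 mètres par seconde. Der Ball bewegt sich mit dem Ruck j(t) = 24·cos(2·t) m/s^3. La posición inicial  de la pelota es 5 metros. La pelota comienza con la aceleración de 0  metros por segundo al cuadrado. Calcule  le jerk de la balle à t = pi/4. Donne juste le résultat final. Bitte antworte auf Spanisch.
j(pi/4) = 0.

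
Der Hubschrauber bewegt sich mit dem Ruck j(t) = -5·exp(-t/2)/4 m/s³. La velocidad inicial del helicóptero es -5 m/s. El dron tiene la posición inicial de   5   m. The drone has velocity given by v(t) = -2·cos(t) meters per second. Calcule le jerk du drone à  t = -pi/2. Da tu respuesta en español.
Partiendo de la velocidad v(t) = -2·cos(t), tomamos 2 derivadas. Derivando la velocidad, obtenemos la aceleración: a(t) = 2·sin(t). La derivada de la aceleración da la sacudida: j(t) = 2·cos(t). Usando j(t) = 2·cos(t) y sustituyendo t = -pi/2, encontramos j = 0.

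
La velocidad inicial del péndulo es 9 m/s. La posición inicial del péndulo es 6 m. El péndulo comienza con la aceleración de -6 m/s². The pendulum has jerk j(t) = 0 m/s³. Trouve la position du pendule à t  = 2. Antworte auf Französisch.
En partant du jerk j(t) = 0, nous prenons 3 intégrales. L'intégrale du jerk est l'accélération. En utilisant a(0) = -6, nous obtenons a(t) = -6. L'intégrale de l'accélération, avec v(0) = 9, donne la vitesse: v(t) = 9 - 6·t. En intégrant la vitesse et en utilisant la condition initiale x(0) = 6, nous obtenons x(t) = -3·t^2 + 9·t + 6. Nous avons la position x(t) = -3·t^2 + 9·t + 6. En substituant t = 2: x(2) = 12.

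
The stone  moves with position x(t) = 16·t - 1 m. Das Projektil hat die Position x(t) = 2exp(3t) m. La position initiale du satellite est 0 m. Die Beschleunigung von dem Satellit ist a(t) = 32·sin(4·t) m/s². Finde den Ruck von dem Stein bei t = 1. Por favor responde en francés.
Pour résoudre ceci, nous devons prendre 3 dérivées de notre équation de la position x(t) = 16·t - 1. La dérivée de la position donne la vitesse: v(t) = 16. En dérivant la vitesse, nous obtenons l'accélération: a(t) = 0. En prenant d/dt de a(t), nous trouvons j(t) = 0. Nous avons le jerk j(t) = 0. En substituant t = 1: j(1) = 0.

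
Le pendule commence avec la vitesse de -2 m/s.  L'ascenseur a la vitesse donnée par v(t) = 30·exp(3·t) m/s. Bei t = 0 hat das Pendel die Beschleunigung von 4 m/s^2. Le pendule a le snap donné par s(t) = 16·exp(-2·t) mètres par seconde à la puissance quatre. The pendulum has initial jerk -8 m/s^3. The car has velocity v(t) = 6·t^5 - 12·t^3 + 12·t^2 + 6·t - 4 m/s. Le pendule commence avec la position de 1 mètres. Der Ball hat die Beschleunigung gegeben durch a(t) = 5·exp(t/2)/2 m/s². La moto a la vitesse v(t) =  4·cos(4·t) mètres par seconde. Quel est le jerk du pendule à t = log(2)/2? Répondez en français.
Nous devons trouver la primitive de notre équation du snap s(t) = 16·exp(-2·t) 1 fois. En intégrant le snap et en utilisant la condition initiale j(0) = -8, nous obtenons j(t) = -8·exp(-2·t). De l'équation du jerk j(t) = -8·exp(-2·t), nous substituons t = log(2)/2 pour obtenir j = -4.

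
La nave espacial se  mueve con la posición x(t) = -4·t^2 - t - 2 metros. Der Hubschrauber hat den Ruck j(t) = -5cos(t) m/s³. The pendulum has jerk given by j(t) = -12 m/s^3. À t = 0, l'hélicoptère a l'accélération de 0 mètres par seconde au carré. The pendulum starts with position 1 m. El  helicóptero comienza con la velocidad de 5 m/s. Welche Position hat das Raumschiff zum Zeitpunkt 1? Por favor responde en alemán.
Mit x(t) = -4·t^2 - t - 2 und Einsetzen von t = 1, finden wir x = -7.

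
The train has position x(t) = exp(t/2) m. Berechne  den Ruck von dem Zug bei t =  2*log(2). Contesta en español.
Debemos derivar nuestra ecuación de la posición x(t) = exp(t/2) 3 veces. Derivando la posición, obtenemos la velocidad: v(t) = exp(t/2)/2. Tomando d/dt de v(t), encontramos a(t) = exp(t/2)/4. Derivando la aceleración, obtenemos la sacudida: j(t) = exp(t/2)/8. Tenemos la sacudida j(t) = exp(t/2)/8. Sustituyendo t = 2*log(2): j(2*log(2)) = 1/4.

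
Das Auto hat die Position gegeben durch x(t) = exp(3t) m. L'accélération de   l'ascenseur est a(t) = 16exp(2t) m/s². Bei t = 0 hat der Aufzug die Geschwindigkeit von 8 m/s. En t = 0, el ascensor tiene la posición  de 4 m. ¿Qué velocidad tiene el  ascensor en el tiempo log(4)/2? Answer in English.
To find the answer, we compute 1 antiderivative of a(t) = 16·exp(2·t). Finding the antiderivative of a(t) and using v(0) = 8: v(t) = 8·exp(2·t). We have velocity v(t) = 8·exp(2·t). Substituting t = log(4)/2: v(log(4)/2) = 32.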